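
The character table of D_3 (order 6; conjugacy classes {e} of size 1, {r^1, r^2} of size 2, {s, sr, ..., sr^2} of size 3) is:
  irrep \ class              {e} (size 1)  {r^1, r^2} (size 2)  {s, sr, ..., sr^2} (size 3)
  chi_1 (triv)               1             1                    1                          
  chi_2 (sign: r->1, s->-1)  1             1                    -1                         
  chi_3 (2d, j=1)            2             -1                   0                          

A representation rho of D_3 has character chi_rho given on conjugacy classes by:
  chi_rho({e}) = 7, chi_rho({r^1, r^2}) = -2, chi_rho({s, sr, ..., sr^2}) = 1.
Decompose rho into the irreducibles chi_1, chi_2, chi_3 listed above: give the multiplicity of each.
Multiplicities: chi_1: 1, chi_2: 0, chi_3: 3.

Use <chi_rho, chi> = (1/|G|) sum_C |C| * chi_rho(C) * conj(chi(C)) with |G| = 6 for each irreducible chi in the table:
  <chi_rho, chi_1> = (1/6)[1*(7)*conj(1) + 2*(-2)*conj(1) + 3*(1)*conj(1)]
      = (1/6)[(7) + (-4) + (3)] = 6/6 = 1
  <chi_rho, chi_2> = (1/6)[1*(7)*conj(1) + 2*(-2)*conj(1) + 3*(1)*conj(-1)]
      = (1/6)[(7) + (-4) + (-3)] = 0/6 = 0
  <chi_rho, chi_3> = (1/6)[1*(7)*conj(2) + 2*(-2)*conj(-1) + 3*(1)*conj(0)]
      = (1/6)[(14) + (4) + (0)] = 18/6 = 3
Dimension check: dim(rho) = sum (mult * dim) = 1*1 + 0*1 + 3*2 = 7 = chi_rho(e) = 7.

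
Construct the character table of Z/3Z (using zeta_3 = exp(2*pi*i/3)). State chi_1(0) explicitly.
Character table of Z/3Z (irreps indexed chi_0,...,chi_2 with chi_k(m) = zeta_3^(k*m), zeta_3 = exp(2*pi*i/3)):
  irrep \ class  {0} (size 1)  {1} (size 1)    {2} (size 1)  
  chi_0          1             1               1             
  chi_1          1             exp(2*I*pi/3)   exp(-2*I*pi/3)
  chi_2          1             exp(-2*I*pi/3)  exp(2*I*pi/3) 

Spot check: chi_1(0) = zeta_3^(1*0) = zeta_3^0 = 1.

Working: Z/3Z is abelian, so all 3 irreducible complex representations are 1-dimensional. They are given by chi_k(m) = zeta_3^(k*m) for k = 0,...,2. Row orthogonality: sum_m chi_k(m) conj(chi_l(m)) = 3 * [k = l].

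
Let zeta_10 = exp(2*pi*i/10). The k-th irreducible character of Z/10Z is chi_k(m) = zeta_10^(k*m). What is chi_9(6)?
chi_9(6) = zeta_10^54 = exp(4*I*pi/5)

Justification: chi_9(6) = zeta_10^(9*6) = zeta_10^54. Since zeta_10^10 = 1, this equals zeta_10^4 = exp(2*pi*i*4/10) = exp(4*I*pi/5).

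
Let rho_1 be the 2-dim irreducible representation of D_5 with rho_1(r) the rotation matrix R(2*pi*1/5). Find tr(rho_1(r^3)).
chi_{rho_1}(r^3) = 2*cos(2*pi*1*3/5) = -sqrt(5)/2 - 1/2

Why: rho_1(r^3) is rotation by angle 2*pi*1*3/5, whose trace is 2*cos(2*pi*1*3/5) = -sqrt(5)/2 - 1/2.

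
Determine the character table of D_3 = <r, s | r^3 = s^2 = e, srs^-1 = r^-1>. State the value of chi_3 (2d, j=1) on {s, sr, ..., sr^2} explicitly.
Conjugacy classes: {e} of size 1, {r^1, r^2} of size 2, {s, sr, ..., sr^2} of size 3.
Character table:
  irrep \ class              {e} (size 1)  {r^1, r^2} (size 2)  {s, sr, ..., sr^2} (size 3)
  chi_1 (triv)               1             1                    1                          
  chi_2 (sign: r->1, s->-1)  1             1                    -1                         
  chi_3 (2d, j=1)            2             -1                   0                          

Spot check: chi_3 (2d, j=1) on {s, sr, ..., sr^2} = 0.

Reasoning: D_3 has order 2*3 = 6 with 3 conjugacy classes, hence 3 irreducibles. Sum of squared dims 1 + 1 + 4 = 6 = |G|. Linear characters come from the abelianisation; the 2-dimensional irreps have character r^k -> 2*cos(2*pi*j*k/3), reflections -> 0.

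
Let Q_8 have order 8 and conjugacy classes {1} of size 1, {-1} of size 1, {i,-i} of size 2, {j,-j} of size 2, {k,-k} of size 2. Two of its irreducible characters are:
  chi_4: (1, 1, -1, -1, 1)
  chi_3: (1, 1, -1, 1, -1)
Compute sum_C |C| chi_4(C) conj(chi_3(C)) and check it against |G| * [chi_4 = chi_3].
Sum = 0; so <chi_4, chi_3> = 0 (distinct irreducibles are orthogonal).

Compute term by term over conjugacy classes (|C| * chi_4(C) * conj(chi_3(C))):
  1*(1)*conj(1) + 1*(1)*conj(1) + 2*(-1)*conj(-1) + 2*(-1)*conj(1) + 2*(1)*conj(-1)
  = (1) + (1) + (2) + (-2) + (-2)
  = 0.
Dividing by |G| = 8 gives 0/8 = 0, matching the row-orthogonality relation <chi_4, chi_3> = [chi_4 = chi_3].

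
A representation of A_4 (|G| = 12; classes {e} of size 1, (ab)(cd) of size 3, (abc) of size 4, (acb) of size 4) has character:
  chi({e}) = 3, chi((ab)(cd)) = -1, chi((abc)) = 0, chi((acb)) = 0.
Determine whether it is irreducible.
Irreducible: <chi, chi> = 1.

Details: <chi, chi> = (1/|G|) sum_C |C| * |chi(C)|^2 = (1/12)[1*|3|^2 + 3*|-1|^2 + 4*|0|^2 + 4*|0|^2]
  = (1/12)[(9) + (3) + (0) + (0)] = 12/12 = 1.
(Exp terms are combined using exp(i*s)*conj(exp(i*t)) = exp(i*(s-t)), and sums of them are collapsed using the identity that for every m > 1 the m distinct m-th roots of unity sum to 0, e.g. 1 + exp(2*I*pi/3) + exp(-2*I*pi/3) = 0.)
A character is irreducible iff <chi, chi> = 1, so this representation is irreducible.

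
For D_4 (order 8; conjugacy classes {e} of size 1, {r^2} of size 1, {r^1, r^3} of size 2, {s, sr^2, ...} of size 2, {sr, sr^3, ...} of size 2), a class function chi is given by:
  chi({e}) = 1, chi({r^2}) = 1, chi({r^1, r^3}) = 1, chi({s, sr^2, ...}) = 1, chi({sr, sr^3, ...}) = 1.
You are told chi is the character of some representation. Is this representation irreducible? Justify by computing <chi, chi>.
Irreducible: <chi, chi> = 1.

Justification: <chi, chi> = (1/|G|) sum_C |C| * |chi(C)|^2 = (1/8)[1*|1|^2 + 1*|1|^2 + 2*|1|^2 + 2*|1|^2 + 2*|1|^2]
  = (1/8)[(1) + (1) + (2) + (2) + (2)] = 8/8 = 1.
A character is irreducible iff <chi, chi> = 1, so this representation is irreducible.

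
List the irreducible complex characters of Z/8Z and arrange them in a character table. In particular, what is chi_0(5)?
Character table of Z/8Z (irreps indexed chi_0,...,chi_7 with chi_k(m) = zeta_8^(k*m), zeta_8 = exp(2*pi*i/8)):
  irrep \ class  {0} (size 1)  {1} (size 1)    {2} (size 1)  {3} (size 1)    {4} (size 1)  {5} (size 1)    {6} (size 1)  {7} (size 1)  
  chi_0          1             1               1             1               1             1               1             1             
  chi_1          1             exp(I*pi/4)     I             exp(3*I*pi/4)   -1            exp(-3*I*pi/4)  -I            exp(-I*pi/4)  
  chi_2          1             I               -1            -I              1             I               -1            -I            
  chi_3          1             exp(3*I*pi/4)   -I            exp(I*pi/4)     -1            exp(-I*pi/4)    I             exp(-3*I*pi/4)
  chi_4          1             -1              1             -1              1             -1              1             -1            
  chi_5          1             exp(-3*I*pi/4)  I             exp(-I*pi/4)    -1            exp(I*pi/4)     -I            exp(3*I*pi/4) 
  chi_6          1             -I              -1            I               1             -I              -1            I             
  chi_7          1             exp(-I*pi/4)    -I            exp(-3*I*pi/4)  -1            exp(3*I*pi/4)   I             exp(I*pi/4)   

Spot check: chi_0(5) = zeta_8^(0*5) = zeta_8^0 = 1.

Proof sketch: Z/8Z is abelian, so all 8 irreducible complex representations are 1-dimensional. They are given by chi_k(m) = zeta_8^(k*m) for k = 0,...,7. Row orthogonality: sum_m chi_k(m) conj(chi_l(m)) = 8 * [k = l].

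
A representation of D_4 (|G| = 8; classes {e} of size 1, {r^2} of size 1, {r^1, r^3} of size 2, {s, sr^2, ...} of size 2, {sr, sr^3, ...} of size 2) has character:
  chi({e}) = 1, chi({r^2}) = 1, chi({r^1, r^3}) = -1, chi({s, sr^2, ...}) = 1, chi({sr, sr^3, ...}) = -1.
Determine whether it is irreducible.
Irreducible: <chi, chi> = 1.

Details: <chi, chi> = (1/|G|) sum_C |C| * |chi(C)|^2 = (1/8)[1*|1|^2 + 1*|1|^2 + 2*|-1|^2 + 2*|1|^2 + 2*|-1|^2]
  = (1/8)[(1) + (1) + (2) + (2) + (2)] = 8/8 = 1.
A character is irreducible iff <chi, chi> = 1, so this representation is irreducible.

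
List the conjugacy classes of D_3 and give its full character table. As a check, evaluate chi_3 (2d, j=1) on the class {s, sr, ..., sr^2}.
Conjugacy classes: {e} of size 1, {r^1, r^2} of size 2, {s, sr, ..., sr^2} of size 3.
Character table:
  irrep \ class              {e} (size 1)  {r^1, r^2} (size 2)  {s, sr, ..., sr^2} (size 3)
  chi_1 (triv)               1             1                    1                          
  chi_2 (sign: r->1, s->-1)  1             1                    -1                         
  chi_3 (2d, j=1)            2             -1                   0                          

Spot check: chi_3 (2d, j=1) on {s, sr, ..., sr^2} = 0.

Argument: D_3 has order 2*3 = 6 with 3 conjugacy classes, hence 3 irreducibles. Sum of squared dims 1 + 1 + 4 = 6 = |G|. Linear characters come from the abelianisation; the 2-dimensional irreps have character r^k -> 2*cos(2*pi*j*k/3), reflections -> 0.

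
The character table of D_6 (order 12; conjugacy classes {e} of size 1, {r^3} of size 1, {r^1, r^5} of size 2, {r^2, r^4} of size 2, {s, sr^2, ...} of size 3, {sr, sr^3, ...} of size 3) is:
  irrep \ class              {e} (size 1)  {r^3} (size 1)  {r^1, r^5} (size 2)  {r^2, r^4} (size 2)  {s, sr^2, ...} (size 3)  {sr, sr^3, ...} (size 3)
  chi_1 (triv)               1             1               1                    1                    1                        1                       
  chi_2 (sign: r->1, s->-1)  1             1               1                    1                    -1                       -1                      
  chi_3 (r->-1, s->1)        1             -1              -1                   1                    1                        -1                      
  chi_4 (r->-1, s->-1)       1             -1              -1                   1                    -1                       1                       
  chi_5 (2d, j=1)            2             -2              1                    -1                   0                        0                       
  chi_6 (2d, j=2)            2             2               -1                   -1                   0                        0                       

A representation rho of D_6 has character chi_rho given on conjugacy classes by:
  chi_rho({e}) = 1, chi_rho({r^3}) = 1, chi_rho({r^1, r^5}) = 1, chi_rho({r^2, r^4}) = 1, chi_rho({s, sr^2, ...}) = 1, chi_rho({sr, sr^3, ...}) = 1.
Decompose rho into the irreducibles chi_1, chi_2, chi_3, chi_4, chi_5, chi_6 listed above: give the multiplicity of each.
Multiplicities: chi_1: 1, chi_2: 0, chi_3: 0, chi_4: 0, chi_5: 0, chi_6: 0.

Details: Use <chi_rho, chi> = (1/|G|) sum_C |C| * chi_rho(C) * conj(chi(C)) with |G| = 12 for each irreducible chi in the table:
  <chi_rho, chi_1> = (1/12)[1*(1)*conj(1) + 1*(1)*conj(1) + 2*(1)*conj(1) + 2*(1)*conj(1) + 3*(1)*conj(1) + 3*(1)*conj(1)]
      = (1/12)[(1) + (1) + (2) + (2) + (3) + (3)] = 12/12 = 1
  <chi_rho, chi_2> = (1/12)[1*(1)*conj(1) + 1*(1)*conj(1) + 2*(1)*conj(1) + 2*(1)*conj(1) + 3*(1)*conj(-1) + 3*(1)*conj(-1)]
      = (1/12)[(1) + (1) + (2) + (2) + (-3) + (-3)] = 0/12 = 0
  <chi_rho, chi_3> = (1/12)[1*(1)*conj(1) + 1*(1)*conj(-1) + 2*(1)*conj(-1) + 2*(1)*conj(1) + 3*(1)*conj(1) + 3*(1)*conj(-1)]
      = (1/12)[(1) + (-1) + (-2) + (2) + (3) + (-3)] = 0/12 = 0
  <chi_rho, chi_4> = (1/12)[1*(1)*conj(1) + 1*(1)*conj(-1) + 2*(1)*conj(-1) + 2*(1)*conj(1) + 3*(1)*conj(-1) + 3*(1)*conj(1)]
      = (1/12)[(1) + (-1) + (-2) + (2) + (-3) + (3)] = 0/12 = 0
  <chi_rho, chi_5> = (1/12)[1*(1)*conj(2) + 1*(1)*conj(-2) + 2*(1)*conj(1) + 2*(1)*conj(-1) + 3*(1)*conj(0) + 3*(1)*conj(0)]
      = (1/12)[(2) + (-2) + (2) + (-2) + (0) + (0)] = 0/12 = 0
  <chi_rho, chi_6> = (1/12)[1*(1)*conj(2) + 1*(1)*conj(2) + 2*(1)*conj(-1) + 2*(1)*conj(-1) + 3*(1)*conj(0) + 3*(1)*conj(0)]
      = (1/12)[(2) + (2) + (-2) + (-2) + (0) + (0)] = 0/12 = 0
Dimension check: dim(rho) = sum (mult * dim) = 1*1 + 0*1 + 0*1 + 0*1 + 0*2 + 0*2 = 1 = chi_rho(e) = 1.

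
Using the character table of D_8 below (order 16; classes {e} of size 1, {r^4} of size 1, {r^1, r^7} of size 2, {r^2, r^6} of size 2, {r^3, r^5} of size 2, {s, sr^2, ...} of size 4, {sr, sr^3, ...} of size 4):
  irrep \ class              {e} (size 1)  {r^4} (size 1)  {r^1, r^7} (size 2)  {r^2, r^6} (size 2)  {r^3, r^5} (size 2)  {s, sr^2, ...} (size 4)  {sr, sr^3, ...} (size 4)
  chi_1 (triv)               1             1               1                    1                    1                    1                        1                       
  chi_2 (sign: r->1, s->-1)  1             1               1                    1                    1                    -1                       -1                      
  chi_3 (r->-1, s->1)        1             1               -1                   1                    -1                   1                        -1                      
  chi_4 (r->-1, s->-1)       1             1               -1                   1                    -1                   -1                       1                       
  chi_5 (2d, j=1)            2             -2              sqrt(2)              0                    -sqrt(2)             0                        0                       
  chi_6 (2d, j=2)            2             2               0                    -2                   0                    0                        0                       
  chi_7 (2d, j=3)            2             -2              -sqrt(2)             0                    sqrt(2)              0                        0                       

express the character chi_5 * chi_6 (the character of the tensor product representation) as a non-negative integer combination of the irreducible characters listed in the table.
chi_5 tensor chi_6 = chi_5 + chi_7 (all other irreducibles have multiplicity 0).

Working: The character of a tensor product is the pointwise product (chi_5 * chi_6)(C) = chi_5(C) * chi_6(C):
  {e}: (2)*(2), {r^4}: (-2)*(2), {r^1, r^7}: (sqrt(2))*(0), {r^2, r^6}: (0)*(-2), {r^3, r^5}: (-sqrt(2))*(0), {s, sr^2, ...}: (0)*(0), {sr, sr^3, ...}: (0)*(0)
so (chi_5 * chi_6) takes values
  {e} -> 4, {r^4} -> -4, {r^1, r^7} -> 0, {r^2, r^6} -> 0, {r^3, r^5} -> 0, {s, sr^2, ...} -> 0, {sr, sr^3, ...} -> 0.
Now take the inner product of this character with each irreducible chi from the table, <chi_5*chi_6, chi> = (1/16) sum_C |C| (chi_5*chi_6)(C) conj(chi(C)):
  <chi_5*chi_6, chi_1> = (1/16)[1*(4)*conj(1) + 1*(-4)*conj(1) + 2*(0)*conj(1) + 2*(0)*conj(1) + 2*(0)*conj(1) + 4*(0)*conj(1) + 4*(0)*conj(1)]
      = (1/16)[(4) + (-4) + (0) + (0) + (0) + (0) + (0)] = 0/16 = 0
  <chi_5*chi_6, chi_2> = (1/16)[1*(4)*conj(1) + 1*(-4)*conj(1) + 2*(0)*conj(1) + 2*(0)*conj(1) + 2*(0)*conj(1) + 4*(0)*conj(-1) + 4*(0)*conj(-1)]
      = (1/16)[(4) + (-4) + (0) + (0) + (0) + (0) + (0)] = 0/16 = 0
  <chi_5*chi_6, chi_3> = (1/16)[1*(4)*conj(1) + 1*(-4)*conj(1) + 2*(0)*conj(-1) + 2*(0)*conj(1) + 2*(0)*conj(-1) + 4*(0)*conj(1) + 4*(0)*conj(-1)]
      = (1/16)[(4) + (-4) + (0) + (0) + (0) + (0) + (0)] = 0/16 = 0
  <chi_5*chi_6, chi_4> = (1/16)[1*(4)*conj(1) + 1*(-4)*conj(1) + 2*(0)*conj(-1) + 2*(0)*conj(1) + 2*(0)*conj(-1) + 4*(0)*conj(-1) + 4*(0)*conj(1)]
      = (1/16)[(4) + (-4) + (0) + (0) + (0) + (0) + (0)] = 0/16 = 0
  <chi_5*chi_6, chi_5> = (1/16)[1*(4)*conj(2) + 1*(-4)*conj(-2) + 2*(0)*conj(sqrt(2)) + 2*(0)*conj(0) + 2*(0)*conj(-sqrt(2)) + 4*(0)*conj(0) + 4*(0)*conj(0)]
      = (1/16)[(8) + (8) + (0) + (0) + (0) + (0) + (0)] = 16/16 = 1
  <chi_5*chi_6, chi_6> = (1/16)[1*(4)*conj(2) + 1*(-4)*conj(2) + 2*(0)*conj(0) + 2*(0)*conj(-2) + 2*(0)*conj(0) + 4*(0)*conj(0) + 4*(0)*conj(0)]
      = (1/16)[(8) + (-8) + (0) + (0) + (0) + (0) + (0)] = 0/16 = 0
  <chi_5*chi_6, chi_7> = (1/16)[1*(4)*conj(2) + 1*(-4)*conj(-2) + 2*(0)*conj(-sqrt(2)) + 2*(0)*conj(0) + 2*(0)*conj(sqrt(2)) + 4*(0)*conj(0) + 4*(0)*conj(0)]
      = (1/16)[(8) + (8) + (0) + (0) + (0) + (0) + (0)] = 16/16 = 1
Hence the multiplicities are chi_5: 1, chi_7: 1. Dimension check: dim(chi_5)*dim(chi_6) = 2*2 = 4 and sum (mult * dim) = 1*2 + 1*2 = 4.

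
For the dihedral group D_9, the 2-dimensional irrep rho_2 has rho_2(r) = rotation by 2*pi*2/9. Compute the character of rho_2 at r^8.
chi_{rho_2}(r^8) = 2*cos(2*pi*2*8/9) = 2*cos(4*pi/9)

Solution. rho_2(r^8) is rotation by angle 2*pi*2*8/9, whose trace is 2*cos(2*pi*2*8/9) = 2*cos(4*pi/9).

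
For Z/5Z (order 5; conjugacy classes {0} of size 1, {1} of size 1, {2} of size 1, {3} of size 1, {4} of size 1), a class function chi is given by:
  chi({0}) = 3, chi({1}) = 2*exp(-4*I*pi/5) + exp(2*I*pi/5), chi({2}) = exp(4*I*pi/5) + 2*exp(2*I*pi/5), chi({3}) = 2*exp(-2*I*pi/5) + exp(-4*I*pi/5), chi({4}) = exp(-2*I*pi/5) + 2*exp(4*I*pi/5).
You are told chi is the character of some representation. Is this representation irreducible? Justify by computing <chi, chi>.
Not irreducible (reducible): <chi, chi> = 5 > 1.

Working: <chi, chi> = (1/|G|) sum_C |C| * |chi(C)|^2 = (1/5)[1*|3|^2 + 1*|2*exp(-4*I*pi/5) + exp(2*I*pi/5)|^2 + 1*|exp(4*I*pi/5) + 2*exp(2*I*pi/5)|^2 + 1*|2*exp(-2*I*pi/5) + exp(-4*I*pi/5)|^2 + 1*|exp(-2*I*pi/5) + 2*exp(4*I*pi/5)|^2]
  = (1/5)[(9) + (5 + 2*exp(-4*I*pi/5) + 2*exp(4*I*pi/5)) + (5 + 2*exp(-2*I*pi/5) + 2*exp(2*I*pi/5)) + (5 + 2*exp(-2*I*pi/5) + 2*exp(2*I*pi/5)) + (5 + 2*exp(-4*I*pi/5) + 2*exp(4*I*pi/5))] = 25/5 = 5.
(Exp terms are combined using exp(i*s)*conj(exp(i*t)) = exp(i*(s-t)), and sums of them are collapsed using the identity that for every m > 1 the m distinct m-th roots of unity sum to 0, e.g. 1 + exp(2*I*pi/3) + exp(-2*I*pi/3) = 0.)
A character is irreducible iff <chi, chi> = 1, so this representation is reducible.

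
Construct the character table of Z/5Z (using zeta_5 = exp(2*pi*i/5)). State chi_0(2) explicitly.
Character table of Z/5Z (irreps indexed chi_0,...,chi_4 with chi_k(m) = zeta_5^(k*m), zeta_5 = exp(2*pi*i/5)):
  irrep \ class  {0} (size 1)  {1} (size 1)    {2} (size 1)    {3} (size 1)    {4} (size 1)  
  chi_0          1             1               1               1               1             
  chi_1          1             exp(2*I*pi/5)   exp(4*I*pi/5)   exp(-4*I*pi/5)  exp(-2*I*pi/5)
  chi_2          1             exp(4*I*pi/5)   exp(-2*I*pi/5)  exp(2*I*pi/5)   exp(-4*I*pi/5)
  chi_3          1             exp(-4*I*pi/5)  exp(2*I*pi/5)   exp(-2*I*pi/5)  exp(4*I*pi/5) 
  chi_4          1             exp(-2*I*pi/5)  exp(-4*I*pi/5)  exp(4*I*pi/5)   exp(2*I*pi/5) 

Spot check: chi_0(2) = zeta_5^(0*2) = zeta_5^0 = 1.

Working: Z/5Z is abelian, so all 5 irreducible complex representations are 1-dimensional. They are given by chi_k(m) = zeta_5^(k*m) for k = 0,...,4. Row orthogonality: sum_m chi_k(m) conj(chi_l(m)) = 5 * [k = l].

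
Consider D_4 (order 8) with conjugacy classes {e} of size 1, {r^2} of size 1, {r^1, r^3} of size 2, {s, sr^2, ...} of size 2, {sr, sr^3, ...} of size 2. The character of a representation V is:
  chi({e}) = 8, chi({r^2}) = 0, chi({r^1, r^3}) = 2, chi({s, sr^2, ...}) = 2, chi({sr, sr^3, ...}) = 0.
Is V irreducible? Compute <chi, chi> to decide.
Not irreducible (reducible): <chi, chi> = 10 > 1.

Why: <chi, chi> = (1/|G|) sum_C |C| * |chi(C)|^2 = (1/8)[1*|8|^2 + 1*|0|^2 + 2*|2|^2 + 2*|2|^2 + 2*|0|^2]
  = (1/8)[(64) + (0) + (8) + (8) + (0)] = 80/8 = 10.
A character is irreducible iff <chi, chi> = 1, so this representation is reducible.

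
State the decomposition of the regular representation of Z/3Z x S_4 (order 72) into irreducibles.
Each irreducible V_i of dimension d_i appears with multiplicity d_i, i.e. rho_reg = (direct sum over all irreducibles V_i) d_i V_i. The irreducible dimensions for Z/3Z x S_4 are 1, 1, 1, 1, 1, 1, 2, 2, 2, 3, 3, 3, 3, 3, 3: 6 irreducibles of dimension 1, each with multiplicity 1; 3 irreducibles of dimension 2, each with multiplicity 2; 6 irreducibles of dimension 3, each with multiplicity 3. Total dimension 6*1*1 + 3*2*2 + 6*3*3 = 72 = |G|.

General theorem: in the regular representation of a finite group G, each irreducible appears with multiplicity equal to its dimension. Check: dim(rho_reg) = sum d_i^2 = 1 + 1 + 1 + 1 + 1 + 1 + 4 + 4 + 4 + 9 + 9 + 9 + 9 + 9 + 9 = 72 = |G|.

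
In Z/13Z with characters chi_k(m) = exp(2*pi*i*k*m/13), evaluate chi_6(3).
chi_6(3) = zeta_13^18 = exp(10*I*pi/13)

Explanation: chi_6(3) = zeta_13^(6*3) = zeta_13^18. Since zeta_13^13 = 1, this equals zeta_13^5 = exp(2*pi*i*5/13) = exp(10*I*pi/13).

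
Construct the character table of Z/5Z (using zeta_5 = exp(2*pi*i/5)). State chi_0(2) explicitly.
Character table of Z/5Z (irreps indexed chi_0,...,chi_4 with chi_k(m) = zeta_5^(k*m), zeta_5 = exp(2*pi*i/5)):
  irrep \ class  {0} (size 1)  {1} (size 1)    {2} (size 1)    {3} (size 1)    {4} (size 1)  
  chi_0          1             1               1               1               1             
  chi_1          1             exp(2*I*pi/5)   exp(4*I*pi/5)   exp(-4*I*pi/5)  exp(-2*I*pi/5)
  chi_2          1             exp(4*I*pi/5)   exp(-2*I*pi/5)  exp(2*I*pi/5)   exp(-4*I*pi/5)
  chi_3          1             exp(-4*I*pi/5)  exp(2*I*pi/5)   exp(-2*I*pi/5)  exp(4*I*pi/5) 
  chi_4          1             exp(-2*I*pi/5)  exp(-4*I*pi/5)  exp(4*I*pi/5)   exp(2*I*pi/5) 

Spot check: chi_0(2) = zeta_5^(0*2) = zeta_5^0 = 1.

Reasoning: Z/5Z is abelian, so all 5 irreducible complex representations are 1-dimensional. They are given by chi_k(m) = zeta_5^(k*m) for k = 0,...,4. Row orthogonality: sum_m chi_k(m) conj(chi_l(m)) = 5 * [k = l].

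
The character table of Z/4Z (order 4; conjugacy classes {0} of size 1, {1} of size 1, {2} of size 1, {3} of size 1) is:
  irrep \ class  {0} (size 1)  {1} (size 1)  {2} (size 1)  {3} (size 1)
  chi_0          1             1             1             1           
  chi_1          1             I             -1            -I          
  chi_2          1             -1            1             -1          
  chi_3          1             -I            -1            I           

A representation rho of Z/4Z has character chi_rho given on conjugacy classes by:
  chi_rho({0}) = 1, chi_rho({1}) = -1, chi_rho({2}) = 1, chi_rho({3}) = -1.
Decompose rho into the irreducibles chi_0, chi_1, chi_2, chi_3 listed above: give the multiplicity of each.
Multiplicities: chi_0: 0, chi_1: 0, chi_2: 1, chi_3: 0.

Details: Use <chi_rho, chi> = (1/|G|) sum_C |C| * chi_rho(C) * conj(chi(C)) with |G| = 4 for each irreducible chi in the table:
  <chi_rho, chi_0> = (1/4)[1*(1)*conj(1) + 1*(-1)*conj(1) + 1*(1)*conj(1) + 1*(-1)*conj(1)]
      = (1/4)[(1) + (-1) + (1) + (-1)] = 0/4 = 0
  <chi_rho, chi_1> = (1/4)[1*(1)*conj(1) + 1*(-1)*conj(I) + 1*(1)*conj(-1) + 1*(-1)*conj(-I)]
      = (1/4)[(1) + (I) + (-1) + (-I)] = 0/4 = 0
  <chi_rho, chi_2> = (1/4)[1*(1)*conj(1) + 1*(-1)*conj(-1) + 1*(1)*conj(1) + 1*(-1)*conj(-1)]
      = (1/4)[(1) + (1) + (1) + (1)] = 4/4 = 1
  <chi_rho, chi_3> = (1/4)[1*(1)*conj(1) + 1*(-1)*conj(-I) + 1*(1)*conj(-1) + 1*(-1)*conj(I)]
      = (1/4)[(1) + (-I) + (-1) + (I)] = 0/4 = 0
(Exp terms are combined using exp(i*s)*conj(exp(i*t)) = exp(i*(s-t)), and sums of them are collapsed using the identity that for every m > 1 the m distinct m-th roots of unity sum to 0, e.g. 1 + exp(2*I*pi/3) + exp(-2*I*pi/3) = 0.)
Dimension check: dim(rho) = sum (mult * dim) = 0*1 + 0*1 + 1*1 + 0*1 = 1 = chi_rho(e) = 1.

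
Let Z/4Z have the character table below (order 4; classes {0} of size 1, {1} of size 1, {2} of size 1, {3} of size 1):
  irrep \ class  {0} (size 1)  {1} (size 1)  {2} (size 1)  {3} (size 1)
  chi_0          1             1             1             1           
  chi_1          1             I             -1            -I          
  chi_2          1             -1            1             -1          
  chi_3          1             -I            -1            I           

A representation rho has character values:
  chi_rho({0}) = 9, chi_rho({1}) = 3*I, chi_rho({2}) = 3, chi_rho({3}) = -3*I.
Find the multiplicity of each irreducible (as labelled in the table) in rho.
Multiplicities: chi_0: 3, chi_1: 3, chi_2: 3, chi_3: 0.

Proof sketch: Use <chi_rho, chi> = (1/|G|) sum_C |C| * chi_rho(C) * conj(chi(C)) with |G| = 4 for each irreducible chi in the table:
  <chi_rho, chi_0> = (1/4)[1*(9)*conj(1) + 1*(3*I)*conj(1) + 1*(3)*conj(1) + 1*(-3*I)*conj(1)]
      = (1/4)[(9) + (3*I) + (3) + (-3*I)] = 12/4 = 3
  <chi_rho, chi_1> = (1/4)[1*(9)*conj(1) + 1*(3*I)*conj(I) + 1*(3)*conj(-1) + 1*(-3*I)*conj(-I)]
      = (1/4)[(9) + (3) + (-3) + (3)] = 12/4 = 3
  <chi_rho, chi_2> = (1/4)[1*(9)*conj(1) + 1*(3*I)*conj(-1) + 1*(3)*conj(1) + 1*(-3*I)*conj(-1)]
      = (1/4)[(9) + (-3*I) + (3) + (3*I)] = 12/4 = 3
  <chi_rho, chi_3> = (1/4)[1*(9)*conj(1) + 1*(3*I)*conj(-I) + 1*(3)*conj(-1) + 1*(-3*I)*conj(I)]
      = (1/4)[(9) + (-3) + (-3) + (-3)] = 0/4 = 0
(Exp terms are combined using exp(i*s)*conj(exp(i*t)) = exp(i*(s-t)), and sums of them are collapsed using the identity that for every m > 1 the m distinct m-th roots of unity sum to 0, e.g. 1 + exp(2*I*pi/3) + exp(-2*I*pi/3) = 0.)
Dimension check: dim(rho) = sum (mult * dim) = 3*1 + 3*1 + 3*1 + 0*1 = 9 = chi_rho(e) = 9.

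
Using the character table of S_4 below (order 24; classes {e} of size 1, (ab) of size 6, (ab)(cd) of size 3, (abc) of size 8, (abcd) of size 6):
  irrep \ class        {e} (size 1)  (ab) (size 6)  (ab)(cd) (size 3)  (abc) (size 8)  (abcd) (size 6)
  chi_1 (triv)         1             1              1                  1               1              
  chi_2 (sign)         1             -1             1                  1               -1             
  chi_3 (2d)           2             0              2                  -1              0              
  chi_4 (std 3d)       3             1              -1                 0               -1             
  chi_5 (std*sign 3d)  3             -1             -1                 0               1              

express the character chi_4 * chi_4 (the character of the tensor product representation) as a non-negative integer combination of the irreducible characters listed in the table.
chi_4 tensor chi_4 = chi_1 + chi_3 + chi_4 + chi_5 (all other irreducibles have multiplicity 0).

Argument: The character of a tensor product is the pointwise product (chi_4 * chi_4)(C) = chi_4(C) * chi_4(C):
  {e}: (3)*(3), (ab): (1)*(1), (ab)(cd): (-1)*(-1), (abc): (0)*(0), (abcd): (-1)*(-1)
so (chi_4 * chi_4) takes values
  {e} -> 9, (ab) -> 1, (ab)(cd) -> 1, (abc) -> 0, (abcd) -> 1.
Now take the inner product of this character with each irreducible chi from the table, <chi_4*chi_4, chi> = (1/24) sum_C |C| (chi_4*chi_4)(C) conj(chi(C)):
  <chi_4*chi_4, chi_1> = (1/24)[1*(9)*conj(1) + 6*(1)*conj(1) + 3*(1)*conj(1) + 8*(0)*conj(1) + 6*(1)*conj(1)]
      = (1/24)[(9) + (6) + (3) + (0) + (6)] = 24/24 = 1
  <chi_4*chi_4, chi_2> = (1/24)[1*(9)*conj(1) + 6*(1)*conj(-1) + 3*(1)*conj(1) + 8*(0)*conj(1) + 6*(1)*conj(-1)]
      = (1/24)[(9) + (-6) + (3) + (0) + (-6)] = 0/24 = 0
  <chi_4*chi_4, chi_3> = (1/24)[1*(9)*conj(2) + 6*(1)*conj(0) + 3*(1)*conj(2) + 8*(0)*conj(-1) + 6*(1)*conj(0)]
      = (1/24)[(18) + (0) + (6) + (0) + (0)] = 24/24 = 1
  <chi_4*chi_4, chi_4> = (1/24)[1*(9)*conj(3) + 6*(1)*conj(1) + 3*(1)*conj(-1) + 8*(0)*conj(0) + 6*(1)*conj(-1)]
      = (1/24)[(27) + (6) + (-3) + (0) + (-6)] = 24/24 = 1
  <chi_4*chi_4, chi_5> = (1/24)[1*(9)*conj(3) + 6*(1)*conj(-1) + 3*(1)*conj(-1) + 8*(0)*conj(0) + 6*(1)*conj(1)]
      = (1/24)[(27) + (-6) + (-3) + (0) + (6)] = 24/24 = 1
Hence the multiplicities are chi_1: 1, chi_3: 1, chi_4: 1, chi_5: 1. Dimension check: dim(chi_4)*dim(chi_4) = 3*3 = 9 and sum (mult * dim) = 1*1 + 1*2 + 1*3 + 1*3 = 9.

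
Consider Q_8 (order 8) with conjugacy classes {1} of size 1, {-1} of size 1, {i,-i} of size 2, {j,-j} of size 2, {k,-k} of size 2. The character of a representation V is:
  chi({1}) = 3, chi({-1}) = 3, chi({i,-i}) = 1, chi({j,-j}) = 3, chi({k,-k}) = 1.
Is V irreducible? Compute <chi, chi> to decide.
Not irreducible (reducible): <chi, chi> = 5 > 1.

Derivation: <chi, chi> = (1/|G|) sum_C |C| * |chi(C)|^2 = (1/8)[1*|3|^2 + 1*|3|^2 + 2*|1|^2 + 2*|3|^2 + 2*|1|^2]
  = (1/8)[(9) + (9) + (2) + (18) + (2)] = 40/8 = 5.
A character is irreducible iff <chi, chi> = 1, so this representation is reducible.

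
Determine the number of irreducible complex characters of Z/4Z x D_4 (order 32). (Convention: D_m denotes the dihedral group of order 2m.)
20

Working: The number of irreducible complex representations of a finite group equals its number of conjugacy classes. For a direct product, #classes(G x H) = #classes(G) * #classes(H). Z/4Z has 4 classes (abelian), D_4 has 5 classes, so 4 * 5 = 20, so Z/4Z x D_4 (order 32) has exactly 20 irreducible complex representations.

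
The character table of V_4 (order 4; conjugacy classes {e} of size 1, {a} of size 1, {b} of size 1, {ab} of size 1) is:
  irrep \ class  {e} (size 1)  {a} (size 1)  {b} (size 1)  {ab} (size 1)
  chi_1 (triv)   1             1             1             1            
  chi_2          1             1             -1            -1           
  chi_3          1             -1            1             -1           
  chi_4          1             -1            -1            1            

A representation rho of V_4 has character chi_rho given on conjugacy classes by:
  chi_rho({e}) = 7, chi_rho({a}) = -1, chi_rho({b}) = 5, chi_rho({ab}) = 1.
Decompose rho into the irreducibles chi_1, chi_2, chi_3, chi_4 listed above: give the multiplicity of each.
Multiplicities: chi_1: 3, chi_2: 0, chi_3: 3, chi_4: 1.

Proof sketch: Use <chi_rho, chi> = (1/|G|) sum_C |C| * chi_rho(C) * conj(chi(C)) with |G| = 4 for each irreducible chi in the table:
  <chi_rho, chi_1> = (1/4)[1*(7)*conj(1) + 1*(-1)*conj(1) + 1*(5)*conj(1) + 1*(1)*conj(1)]
      = (1/4)[(7) + (-1) + (5) + (1)] = 12/4 = 3
  <chi_rho, chi_2> = (1/4)[1*(7)*conj(1) + 1*(-1)*conj(1) + 1*(5)*conj(-1) + 1*(1)*conj(-1)]
      = (1/4)[(7) + (-1) + (-5) + (-1)] = 0/4 = 0
  <chi_rho, chi_3> = (1/4)[1*(7)*conj(1) + 1*(-1)*conj(-1) + 1*(5)*conj(1) + 1*(1)*conj(-1)]
      = (1/4)[(7) + (1) + (5) + (-1)] = 12/4 = 3
  <chi_rho, chi_4> = (1/4)[1*(7)*conj(1) + 1*(-1)*conj(-1) + 1*(5)*conj(-1) + 1*(1)*conj(1)]
      = (1/4)[(7) + (1) + (-5) + (1)] = 4/4 = 1
Dimension check: dim(rho) = sum (mult * dim) = 3*1 + 0*1 + 3*1 + 1*1 = 7 = chi_rho(e) = 7.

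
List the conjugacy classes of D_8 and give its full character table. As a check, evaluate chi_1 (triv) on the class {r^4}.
Conjugacy classes: {e} of size 1, {r^4} of size 1, {r^1, r^7} of size 2, {r^2, r^6} of size 2, {r^3, r^5} of size 2, {s, sr^2, ...} of size 4, {sr, sr^3, ...} of size 4.
Character table:
  irrep \ class              {e} (size 1)  {r^4} (size 1)  {r^1, r^7} (size 2)  {r^2, r^6} (size 2)  {r^3, r^5} (size 2)  {s, sr^2, ...} (size 4)  {sr, sr^3, ...} (size 4)
  chi_1 (triv)               1             1               1                    1                    1                    1                        1                       
  chi_2 (sign: r->1, s->-1)  1             1               1                    1                    1                    -1                       -1                      
  chi_3 (r->-1, s->1)        1             1               -1                   1                    -1                   1                        -1                      
  chi_4 (r->-1, s->-1)       1             1               -1                   1                    -1                   -1                       1                       
  chi_5 (2d, j=1)            2             -2              sqrt(2)              0                    -sqrt(2)             0                        0                       
  chi_6 (2d, j=2)            2             2               0                    -2                   0                    0                        0                       
  chi_7 (2d, j=3)            2             -2              -sqrt(2)             0                    sqrt(2)              0                        0                       

Spot check: chi_1 (triv) on {r^4} = 1.

Proof sketch: D_8 has order 2*8 = 16 with 7 conjugacy classes, hence 7 irreducibles. Sum of squared dims 1 + 1 + 1 + 1 + 4 + 4 + 4 = 16 = |G|. Linear characters come from the abelianisation; the 2-dimensional irreps have character r^k -> 2*cos(2*pi*j*k/8), reflections -> 0.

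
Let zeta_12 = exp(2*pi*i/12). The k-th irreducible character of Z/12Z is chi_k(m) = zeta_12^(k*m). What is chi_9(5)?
chi_9(5) = zeta_12^45 = -I

chi_9(5) = zeta_12^(9*5) = zeta_12^45. Since zeta_12^12 = 1, this equals zeta_12^9 = exp(2*pi*i*9/12) = -I.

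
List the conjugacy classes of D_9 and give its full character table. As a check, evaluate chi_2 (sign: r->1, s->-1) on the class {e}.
Conjugacy classes: {e} of size 1, {r^1, r^8} of size 2, {r^2, r^7} of size 2, {r^3, r^6} of size 2, {r^4, r^5} of size 2, {s, sr, ..., sr^8} of size 9.
Character table:
  irrep \ class              {e} (size 1)  {r^1, r^8} (size 2)  {r^2, r^7} (size 2)  {r^3, r^6} (size 2)  {r^4, r^5} (size 2)  {s, sr, ..., sr^8} (size 9)
  chi_1 (triv)               1             1                    1                    1                    1                    1                          
  chi_2 (sign: r->1, s->-1)  1             1                    1                    1                    1                    -1                         
  chi_3 (2d, j=1)            2             2*cos(2*pi/9)        2*cos(4*pi/9)        -1                   -2*cos(pi/9)         0                          
  chi_4 (2d, j=2)            2             2*cos(4*pi/9)        -2*cos(pi/9)         -1                   2*cos(2*pi/9)        0                          
  chi_5 (2d, j=3)            2             -1                   -1                   2                    -1                   0                          
  chi_6 (2d, j=4)            2             -2*cos(pi/9)         2*cos(2*pi/9)        -1                   2*cos(4*pi/9)        0                          

Spot check: chi_2 (sign: r->1, s->-1) on {e} = 1.

Working: D_9 has order 2*9 = 18 with 6 conjugacy classes, hence 6 irreducibles. Sum of squared dims 1 + 1 + 4 + 4 + 4 + 4 = 18 = |G|. Linear characters come from the abelianisation; the 2-dimensional irreps have character r^k -> 2*cos(2*pi*j*k/9), reflections -> 0.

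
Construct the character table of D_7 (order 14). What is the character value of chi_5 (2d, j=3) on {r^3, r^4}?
Conjugacy classes: {e} of size 1, {r^1, r^6} of size 2, {r^2, r^5} of size 2, {r^3, r^4} of size 2, {s, sr, ..., sr^6} of size 7.
Character table:
  irrep \ class              {e} (size 1)  {r^1, r^6} (size 2)  {r^2, r^5} (size 2)  {r^3, r^4} (size 2)  {s, sr, ..., sr^6} (size 7)
  chi_1 (triv)               1             1                    1                    1                    1                          
  chi_2 (sign: r->1, s->-1)  1             1                    1                    1                    -1                         
  chi_3 (2d, j=1)            2             2*cos(2*pi/7)        -2*cos(3*pi/7)       -2*cos(pi/7)         0                          
  chi_4 (2d, j=2)            2             -2*cos(3*pi/7)       -2*cos(pi/7)         2*cos(2*pi/7)        0                          
  chi_5 (2d, j=3)            2             -2*cos(pi/7)         2*cos(2*pi/7)        -2*cos(3*pi/7)       0                          

Spot check: chi_5 (2d, j=3) on {r^3, r^4} = -2*cos(3*pi/7).

D_7 has order 2*7 = 14 with 5 conjugacy classes, hence 5 irreducibles. Sum of squared dims 1 + 1 + 4 + 4 + 4 = 14 = |G|. Linear characters come from the abelianisation; the 2-dimensional irreps have character r^k -> 2*cos(2*pi*j*k/7), reflections -> 0.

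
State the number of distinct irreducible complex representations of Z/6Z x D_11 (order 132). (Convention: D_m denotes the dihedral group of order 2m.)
42

Proof sketch: The number of irreducible complex representations of a finite group equals its number of conjugacy classes. For a direct product, #classes(G x H) = #classes(G) * #classes(H). Z/6Z has 6 classes (abelian), D_11 has 7 classes, so 6 * 7 = 42, so Z/6Z x D_11 (order 132) has exactly 42 irreducible complex representations.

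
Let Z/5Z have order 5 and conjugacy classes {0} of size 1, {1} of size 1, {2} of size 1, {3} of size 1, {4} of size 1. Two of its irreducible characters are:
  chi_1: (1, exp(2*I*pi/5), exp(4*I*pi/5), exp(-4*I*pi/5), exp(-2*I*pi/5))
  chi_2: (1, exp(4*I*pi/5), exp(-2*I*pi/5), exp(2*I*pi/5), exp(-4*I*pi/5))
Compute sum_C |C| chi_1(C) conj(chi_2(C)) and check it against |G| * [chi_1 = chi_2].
Sum = 0; so <chi_1, chi_2> = 0 (distinct irreducibles are orthogonal).

Why: Compute term by term over conjugacy classes (|C| * chi_1(C) * conj(chi_2(C))):
  1*(1)*conj(1) + 1*(exp(2*I*pi/5))*conj(exp(4*I*pi/5)) + 1*(exp(4*I*pi/5))*conj(exp(-2*I*pi/5)) + 1*(exp(-4*I*pi/5))*conj(exp(2*I*pi/5)) + 1*(exp(-2*I*pi/5))*conj(exp(-4*I*pi/5))
  = (1) + (exp(-2*I*pi/5)) + (exp(-4*I*pi/5)) + (exp(4*I*pi/5)) + (exp(2*I*pi/5))
  = 0.
(Exp terms are combined using exp(i*s)*conj(exp(i*t)) = exp(i*(s-t)), and sums of them are collapsed using the identity that for every m > 1 the m distinct m-th roots of unity sum to 0, e.g. 1 + exp(2*I*pi/3) + exp(-2*I*pi/3) = 0.)
Dividing by |G| = 5 gives 0/5 = 0, matching the row-orthogonality relation <chi_1, chi_2> = [chi_1 = chi_2].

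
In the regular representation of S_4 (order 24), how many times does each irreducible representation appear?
Each irreducible V_i of dimension d_i appears with multiplicity d_i, i.e. rho_reg = (direct sum over all irreducibles V_i) d_i V_i. The irreducible dimensions for S_4 are 1, 1, 2, 3, 3: 2 irreducibles of dimension 1, each with multiplicity 1; 1 irreducible of dimension 2, with multiplicity 2; 2 irreducibles of dimension 3, each with multiplicity 3. Total dimension 2*1*1 + 1*2*2 + 2*3*3 = 24 = |G|.

Justification: General theorem: in the regular representation of a finite group G, each irreducible appears with multiplicity equal to its dimension. Check: dim(rho_reg) = sum d_i^2 = 1 + 1 + 4 + 9 + 9 = 24 = |G|.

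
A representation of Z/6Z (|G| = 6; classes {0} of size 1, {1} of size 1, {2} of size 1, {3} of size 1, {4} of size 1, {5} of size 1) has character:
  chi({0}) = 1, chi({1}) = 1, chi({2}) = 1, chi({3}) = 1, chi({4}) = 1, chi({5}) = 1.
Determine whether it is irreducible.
Irreducible: <chi, chi> = 1.

Explanation: <chi, chi> = (1/|G|) sum_C |C| * |chi(C)|^2 = (1/6)[1*|1|^2 + 1*|1|^2 + 1*|1|^2 + 1*|1|^2 + 1*|1|^2 + 1*|1|^2]
  = (1/6)[(1) + (1) + (1) + (1) + (1) + (1)] = 6/6 = 1.
(Exp terms are combined using exp(i*s)*conj(exp(i*t)) = exp(i*(s-t)), and sums of them are collapsed using the identity that for every m > 1 the m distinct m-th roots of unity sum to 0, e.g. 1 + exp(2*I*pi/3) + exp(-2*I*pi/3) = 0.)
A character is irreducible iff <chi, chi> = 1, so this representation is irreducible.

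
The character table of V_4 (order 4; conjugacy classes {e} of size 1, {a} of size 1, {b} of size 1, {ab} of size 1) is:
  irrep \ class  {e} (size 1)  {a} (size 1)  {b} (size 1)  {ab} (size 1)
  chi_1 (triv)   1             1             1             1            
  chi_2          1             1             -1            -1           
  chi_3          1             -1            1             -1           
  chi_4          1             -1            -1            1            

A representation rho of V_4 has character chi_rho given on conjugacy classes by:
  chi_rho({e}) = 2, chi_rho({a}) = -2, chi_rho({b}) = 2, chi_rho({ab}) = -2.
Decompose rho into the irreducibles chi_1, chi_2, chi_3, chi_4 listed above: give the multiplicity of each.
Multiplicities: chi_1: 0, chi_2: 0, chi_3: 2, chi_4: 0.

Use <chi_rho, chi> = (1/|G|) sum_C |C| * chi_rho(C) * conj(chi(C)) with |G| = 4 for each irreducible chi in the table:
  <chi_rho, chi_1> = (1/4)[1*(2)*conj(1) + 1*(-2)*conj(1) + 1*(2)*conj(1) + 1*(-2)*conj(1)]
      = (1/4)[(2) + (-2) + (2) + (-2)] = 0/4 = 0
  <chi_rho, chi_2> = (1/4)[1*(2)*conj(1) + 1*(-2)*conj(1) + 1*(2)*conj(-1) + 1*(-2)*conj(-1)]
      = (1/4)[(2) + (-2) + (-2) + (2)] = 0/4 = 0
  <chi_rho, chi_3> = (1/4)[1*(2)*conj(1) + 1*(-2)*conj(-1) + 1*(2)*conj(1) + 1*(-2)*conj(-1)]
      = (1/4)[(2) + (2) + (2) + (2)] = 8/4 = 2
  <chi_rho, chi_4> = (1/4)[1*(2)*conj(1) + 1*(-2)*conj(-1) + 1*(2)*conj(-1) + 1*(-2)*conj(1)]
      = (1/4)[(2) + (2) + (-2) + (-2)] = 0/4 = 0
Dimension check: dim(rho) = sum (mult * dim) = 0*1 + 0*1 + 2*1 + 0*1 = 2 = chi_rho(e) = 2.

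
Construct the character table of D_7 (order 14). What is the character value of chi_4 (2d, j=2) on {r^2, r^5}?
Conjugacy classes: {e} of size 1, {r^1, r^6} of size 2, {r^2, r^5} of size 2, {r^3, r^4} of size 2, {s, sr, ..., sr^6} of size 7.
Character table:
  irrep \ class              {e} (size 1)  {r^1, r^6} (size 2)  {r^2, r^5} (size 2)  {r^3, r^4} (size 2)  {s, sr, ..., sr^6} (size 7)
  chi_1 (triv)               1             1                    1                    1                    1                          
  chi_2 (sign: r->1, s->-1)  1             1                    1                    1                    -1                         
  chi_3 (2d, j=1)            2             2*cos(2*pi/7)        -2*cos(3*pi/7)       -2*cos(pi/7)         0                          
  chi_4 (2d, j=2)            2             -2*cos(3*pi/7)       -2*cos(pi/7)         2*cos(2*pi/7)        0                          
  chi_5 (2d, j=3)            2             -2*cos(pi/7)         2*cos(2*pi/7)        -2*cos(3*pi/7)       0                          

Spot check: chi_4 (2d, j=2) on {r^2, r^5} = -2*cos(pi/7).

D_7 has order 2*7 = 14 with 5 conjugacy classes, hence 5 irreducibles. Sum of squared dims 1 + 1 + 4 + 4 + 4 = 14 = |G|. Linear characters come from the abelianisation; the 2-dimensional irreps have character r^k -> 2*cos(2*pi*j*k/7), reflections -> 0.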